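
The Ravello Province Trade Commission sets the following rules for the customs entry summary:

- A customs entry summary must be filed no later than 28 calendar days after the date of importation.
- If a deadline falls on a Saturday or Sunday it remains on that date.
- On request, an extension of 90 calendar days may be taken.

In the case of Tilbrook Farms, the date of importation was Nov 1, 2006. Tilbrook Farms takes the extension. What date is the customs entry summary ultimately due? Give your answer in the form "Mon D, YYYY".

Feb 27, 2007

Trigger date Nov 1, 2006 + 28 calendar days = Nov 29, 2006.
Nov 29, 2006 is a Wednesday; no weekend or holiday adjustment applies.
Applying the 90-calendar-day extension: Nov 29, 2006 + 90 days = Feb 27, 2007.
Feb 27, 2007 is a Tuesday; no weekend or holiday adjustment applies.
The final due date is Feb 27, 2007.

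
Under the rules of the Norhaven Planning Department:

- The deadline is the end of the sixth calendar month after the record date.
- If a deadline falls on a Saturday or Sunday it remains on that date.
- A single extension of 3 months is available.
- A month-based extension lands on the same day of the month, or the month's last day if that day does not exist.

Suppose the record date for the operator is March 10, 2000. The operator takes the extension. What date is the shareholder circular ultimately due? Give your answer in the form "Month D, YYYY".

6 months after March 10, 2000 falls in September 2000; the last day of that month is September 30, 2000.
September 30, 2000 falls on a Saturday. The rules make no weekend/holiday allowance, so it remains September 30, 2000.
Applying the 3 months extension: 3 months after September 30, 2000 is December 30, 2000.
No adjustment is made for weekends or holidays, so December 30, 2000 stands.
Final deadline: December 30, 2000.

December 30, 2000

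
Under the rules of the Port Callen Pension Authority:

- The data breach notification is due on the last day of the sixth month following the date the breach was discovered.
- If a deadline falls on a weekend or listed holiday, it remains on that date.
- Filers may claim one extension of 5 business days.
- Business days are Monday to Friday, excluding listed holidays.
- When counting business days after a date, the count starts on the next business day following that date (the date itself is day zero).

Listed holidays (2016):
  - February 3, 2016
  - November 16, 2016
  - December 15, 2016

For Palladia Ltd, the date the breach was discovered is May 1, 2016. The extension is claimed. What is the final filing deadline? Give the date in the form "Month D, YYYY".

December 7, 2016

The sixth month after May 1, 2016 is November 2016, whose last day is November 30, 2016.
November 30, 2016 is a Wednesday; no weekend or holiday adjustment applies.
The 5-business-day extension runs from November 30, 2016 to December 7, 2016.
December 7, 2016 is a Wednesday; no weekend or holiday adjustment applies.
The final due date is December 7, 2016.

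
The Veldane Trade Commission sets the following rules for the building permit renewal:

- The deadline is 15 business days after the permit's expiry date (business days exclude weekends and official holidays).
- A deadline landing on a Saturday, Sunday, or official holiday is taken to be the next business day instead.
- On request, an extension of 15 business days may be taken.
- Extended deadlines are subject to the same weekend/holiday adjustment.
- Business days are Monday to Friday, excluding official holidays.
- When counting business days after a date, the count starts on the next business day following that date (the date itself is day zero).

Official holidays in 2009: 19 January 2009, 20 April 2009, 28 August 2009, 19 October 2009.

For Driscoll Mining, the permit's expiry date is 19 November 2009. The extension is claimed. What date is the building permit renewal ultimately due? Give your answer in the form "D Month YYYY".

15 business days after 19 November 2009, excluding weekends and holidays, is 10 December 2009.
10 December 2009 (Thursday) is already a business day.
Counting 15 further business days from 10 December 2009 reaches 31 December 2009.
Since 31 December 2009 is a Thursday and not a holiday, the date is unchanged.
The final due date is 31 December 2009.

31 December 2009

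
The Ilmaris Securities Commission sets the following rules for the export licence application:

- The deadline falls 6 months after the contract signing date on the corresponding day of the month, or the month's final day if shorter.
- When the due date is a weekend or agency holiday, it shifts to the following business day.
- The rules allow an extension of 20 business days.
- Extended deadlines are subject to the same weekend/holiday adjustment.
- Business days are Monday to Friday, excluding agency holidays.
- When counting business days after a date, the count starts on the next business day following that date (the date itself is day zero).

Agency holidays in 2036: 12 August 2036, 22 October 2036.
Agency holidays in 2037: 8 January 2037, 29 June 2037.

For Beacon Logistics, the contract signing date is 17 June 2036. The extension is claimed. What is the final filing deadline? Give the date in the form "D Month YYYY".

15 January 2037

6 months after 17 June 2036, on the same day of the month, is 17 December 2036.
17 December 2036 (Wednesday) is already a business day.
The 20-business-day extension runs from 17 December 2036 to 15 January 2037.
15 January 2037 (Thursday) is already a business day.
The final due date is 15 January 2037.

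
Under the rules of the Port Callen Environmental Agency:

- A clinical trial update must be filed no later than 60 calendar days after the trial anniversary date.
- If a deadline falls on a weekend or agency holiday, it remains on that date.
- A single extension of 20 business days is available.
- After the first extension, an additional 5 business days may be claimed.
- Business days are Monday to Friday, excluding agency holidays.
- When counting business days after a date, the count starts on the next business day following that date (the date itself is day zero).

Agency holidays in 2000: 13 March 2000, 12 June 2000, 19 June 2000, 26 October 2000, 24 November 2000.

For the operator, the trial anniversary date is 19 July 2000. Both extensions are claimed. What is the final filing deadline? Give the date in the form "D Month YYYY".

Adding 60 calendar days to 19 July 2000 gives 17 September 2000.
17 September 2000 is a Sunday; no weekend or holiday adjustment applies.
Counting 20 further business days from 17 September 2000 reaches 13 October 2000.
No adjustment is made for weekends or holidays, so 13 October 2000 stands.
The 5-business-day extension runs from 13 October 2000 to 20 October 2000.
20 October 2000 falls on a Friday. The rules make no weekend/holiday allowance, so it remains 20 October 2000.
The final due date is 20 October 2000.

20 October 2000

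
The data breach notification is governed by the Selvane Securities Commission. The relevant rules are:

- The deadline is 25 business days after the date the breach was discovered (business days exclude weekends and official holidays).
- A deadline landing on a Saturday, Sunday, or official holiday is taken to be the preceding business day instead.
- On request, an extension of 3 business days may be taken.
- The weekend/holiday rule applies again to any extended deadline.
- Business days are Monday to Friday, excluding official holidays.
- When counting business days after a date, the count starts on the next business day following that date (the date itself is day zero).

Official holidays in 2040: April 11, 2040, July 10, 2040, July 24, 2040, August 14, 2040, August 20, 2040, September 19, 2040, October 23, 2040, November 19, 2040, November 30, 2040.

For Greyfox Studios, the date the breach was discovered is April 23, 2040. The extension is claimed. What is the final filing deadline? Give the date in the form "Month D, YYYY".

May 31, 2040

Counting 25 business days after April 23, 2040 (skipping weekends and listed holidays) reaches May 28, 2040.
May 28, 2040 is a Monday and not a listed holiday, so it stands.
The 3-business-day extension runs from May 28, 2040 to May 31, 2040.
May 31, 2040 is a Thursday and not a listed holiday, so it stands.
So the filing is due May 31, 2040.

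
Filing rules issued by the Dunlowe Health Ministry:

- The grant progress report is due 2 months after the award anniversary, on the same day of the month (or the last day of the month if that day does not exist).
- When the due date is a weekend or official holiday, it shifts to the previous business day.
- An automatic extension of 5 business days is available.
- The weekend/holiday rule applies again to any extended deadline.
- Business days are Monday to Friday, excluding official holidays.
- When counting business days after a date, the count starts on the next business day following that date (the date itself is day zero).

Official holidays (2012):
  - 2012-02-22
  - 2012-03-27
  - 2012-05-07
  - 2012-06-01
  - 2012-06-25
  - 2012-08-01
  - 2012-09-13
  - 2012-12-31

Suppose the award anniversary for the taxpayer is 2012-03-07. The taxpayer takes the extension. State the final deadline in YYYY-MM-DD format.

2012-05-14

2 months after 2012-03-07, on the same day of the month, is 2012-05-07.
2012-05-07 is a listed holiday, so it moves to the preceding business day, 2012-05-04 (Friday).
Applying the 5-business-day extension: 5 business days after 2012-05-04 is 2012-05-14.
2012-05-14 is a Monday and not a listed holiday, so it stands.
Final deadline: 2012-05-14.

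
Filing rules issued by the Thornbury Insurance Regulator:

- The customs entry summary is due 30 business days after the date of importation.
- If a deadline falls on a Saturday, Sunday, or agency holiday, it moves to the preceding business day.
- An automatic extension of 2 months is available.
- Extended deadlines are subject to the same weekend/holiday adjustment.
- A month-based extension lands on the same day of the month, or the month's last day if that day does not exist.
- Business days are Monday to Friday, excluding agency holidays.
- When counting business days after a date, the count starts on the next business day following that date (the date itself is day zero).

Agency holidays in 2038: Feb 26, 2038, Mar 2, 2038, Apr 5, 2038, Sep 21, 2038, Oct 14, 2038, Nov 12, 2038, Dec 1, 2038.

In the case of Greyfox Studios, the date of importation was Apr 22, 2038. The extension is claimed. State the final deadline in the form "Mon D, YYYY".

Counting 30 business days after Apr 22, 2038 (skipping weekends and listed holidays) reaches Jun 3, 2038.
Jun 3, 2038 is a Thursday and not a listed holiday, so it stands.
The 2 months extension carries Jun 3, 2038 to Aug 3, 2038.
Aug 3, 2038 (Tuesday) is already a business day.
So the filing is due Aug 3, 2038.

Aug 3, 2038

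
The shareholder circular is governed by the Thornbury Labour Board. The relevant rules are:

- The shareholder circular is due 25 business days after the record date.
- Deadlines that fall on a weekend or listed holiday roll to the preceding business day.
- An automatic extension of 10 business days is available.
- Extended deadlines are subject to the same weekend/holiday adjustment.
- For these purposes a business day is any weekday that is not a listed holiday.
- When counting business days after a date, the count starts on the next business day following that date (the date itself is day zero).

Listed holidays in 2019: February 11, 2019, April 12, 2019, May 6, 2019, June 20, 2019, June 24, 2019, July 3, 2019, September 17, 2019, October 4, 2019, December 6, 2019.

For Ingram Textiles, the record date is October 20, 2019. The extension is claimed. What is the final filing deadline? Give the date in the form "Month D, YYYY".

December 9, 2019

25 business days after October 20, 2019, excluding weekends and holidays, is November 22, 2019.
November 22, 2019 falls on a Friday, which is a business day, so no adjustment is needed.
Applying the 10-business-day extension: 10 business days after November 22, 2019 is December 9, 2019.
December 9, 2019 is a Monday and not a listed holiday, so it stands.
Final deadline: December 9, 2019.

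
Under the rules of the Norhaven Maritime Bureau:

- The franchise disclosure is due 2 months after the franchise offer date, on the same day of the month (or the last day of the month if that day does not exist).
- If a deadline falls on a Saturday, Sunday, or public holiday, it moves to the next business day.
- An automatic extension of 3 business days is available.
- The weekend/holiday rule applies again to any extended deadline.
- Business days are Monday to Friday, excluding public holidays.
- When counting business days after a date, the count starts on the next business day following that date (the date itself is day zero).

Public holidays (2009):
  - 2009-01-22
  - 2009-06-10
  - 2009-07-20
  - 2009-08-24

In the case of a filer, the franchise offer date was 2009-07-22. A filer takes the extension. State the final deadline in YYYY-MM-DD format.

2 months from 2009-07-22 is 2009-09-22.
Since 2009-09-22 is a Tuesday and not a holiday, the date is unchanged.
The 3-business-day extension runs from 2009-09-22 to 2009-09-25.
2009-09-25 is a Friday and not a listed holiday, so it stands.
Final deadline: 2009-09-25.

2009-09-25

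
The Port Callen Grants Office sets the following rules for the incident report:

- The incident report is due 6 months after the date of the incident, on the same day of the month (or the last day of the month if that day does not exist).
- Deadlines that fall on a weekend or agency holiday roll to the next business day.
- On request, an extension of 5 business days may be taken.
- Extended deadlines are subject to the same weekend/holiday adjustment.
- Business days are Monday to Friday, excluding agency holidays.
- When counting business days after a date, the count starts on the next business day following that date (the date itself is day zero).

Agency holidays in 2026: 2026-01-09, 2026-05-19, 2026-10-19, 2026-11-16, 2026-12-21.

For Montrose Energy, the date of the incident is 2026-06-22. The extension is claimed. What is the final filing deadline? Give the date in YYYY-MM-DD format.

2026-12-29

Moving 6 months forward from 2026-06-22 on the corresponding day gives 2026-12-22.
Since 2026-12-22 is a Tuesday and not a holiday, the date is unchanged.
The 5-business-day extension runs from 2026-12-22 to 2026-12-29.
2026-12-29 falls on a Tuesday, which is a business day, so no adjustment is needed.
So the filing is due 2026-12-29.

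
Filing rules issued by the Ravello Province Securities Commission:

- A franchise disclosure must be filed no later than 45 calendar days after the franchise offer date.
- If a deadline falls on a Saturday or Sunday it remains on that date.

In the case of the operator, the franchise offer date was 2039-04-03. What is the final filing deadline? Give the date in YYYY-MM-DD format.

45 calendar days after 2039-04-03 is 2039-05-18.
2039-05-18 falls on a Wednesday. The rules make no weekend/holiday allowance, so it remains 2039-05-18.
Deadline: 2039-05-18.

2039-05-18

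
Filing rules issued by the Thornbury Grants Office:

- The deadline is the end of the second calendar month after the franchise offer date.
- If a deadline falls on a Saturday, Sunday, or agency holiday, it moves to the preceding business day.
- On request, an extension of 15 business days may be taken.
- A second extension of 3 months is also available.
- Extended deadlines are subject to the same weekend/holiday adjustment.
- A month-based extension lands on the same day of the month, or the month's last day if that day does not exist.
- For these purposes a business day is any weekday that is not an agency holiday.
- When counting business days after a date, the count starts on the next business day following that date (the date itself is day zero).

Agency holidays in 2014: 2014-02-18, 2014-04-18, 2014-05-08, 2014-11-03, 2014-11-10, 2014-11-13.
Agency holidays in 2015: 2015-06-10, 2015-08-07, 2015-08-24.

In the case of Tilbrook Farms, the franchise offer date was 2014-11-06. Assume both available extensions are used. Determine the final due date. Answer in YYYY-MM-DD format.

2015-05-20

The second month after 2014-11-06 is January 2015, whose last day is 2015-01-31.
Because 2015-01-31 is a Saturday, the deadline becomes 2015-01-30 (Friday).
Applying the 15-business-day extension: 15 business days after 2015-01-30 is 2015-02-20.
2015-02-20 is a Friday and not a listed holiday, so it stands.
The 3 months extension carries 2015-02-20 to 2015-05-20.
Since 2015-05-20 is a Wednesday and not a holiday, the date is unchanged.
The final due date is 2015-05-20.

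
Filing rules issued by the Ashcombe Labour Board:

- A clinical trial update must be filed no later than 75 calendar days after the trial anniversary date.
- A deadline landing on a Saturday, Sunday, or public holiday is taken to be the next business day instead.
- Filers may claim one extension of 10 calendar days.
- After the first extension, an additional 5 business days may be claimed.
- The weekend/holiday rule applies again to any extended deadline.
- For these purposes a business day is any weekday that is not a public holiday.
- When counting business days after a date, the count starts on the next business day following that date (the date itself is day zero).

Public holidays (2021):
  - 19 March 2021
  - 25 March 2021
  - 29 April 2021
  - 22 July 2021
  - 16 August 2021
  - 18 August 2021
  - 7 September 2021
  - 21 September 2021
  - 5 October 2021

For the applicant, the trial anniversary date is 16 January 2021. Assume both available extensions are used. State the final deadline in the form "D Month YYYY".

From 16 January 2021, 75 calendar days later is 1 April 2021.
1 April 2021 falls on a Thursday, which is a business day, so no adjustment is needed.
The 10-calendar-day extension moves the deadline from 1 April 2021 to 11 April 2021.
Because 11 April 2021 is a Sunday, the deadline becomes 12 April 2021 (Monday).
The 5-business-day extension runs from 12 April 2021 to 19 April 2021.
19 April 2021 (Monday) is already a business day.
Final deadline: 19 April 2021.

19 April 2021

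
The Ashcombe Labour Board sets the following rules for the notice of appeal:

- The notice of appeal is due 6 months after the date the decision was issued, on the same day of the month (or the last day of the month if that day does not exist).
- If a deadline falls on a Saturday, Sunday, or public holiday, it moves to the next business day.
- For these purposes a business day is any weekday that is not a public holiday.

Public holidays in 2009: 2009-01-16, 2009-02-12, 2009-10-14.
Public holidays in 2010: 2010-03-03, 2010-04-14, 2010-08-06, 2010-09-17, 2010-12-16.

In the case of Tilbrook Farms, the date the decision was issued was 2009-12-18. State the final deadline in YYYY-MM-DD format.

2010-06-18

6 months from 2009-12-18 is 2010-06-18.
Since 2010-06-18 is a Friday and not a holiday, the date is unchanged.
The final due date is 2010-06-18.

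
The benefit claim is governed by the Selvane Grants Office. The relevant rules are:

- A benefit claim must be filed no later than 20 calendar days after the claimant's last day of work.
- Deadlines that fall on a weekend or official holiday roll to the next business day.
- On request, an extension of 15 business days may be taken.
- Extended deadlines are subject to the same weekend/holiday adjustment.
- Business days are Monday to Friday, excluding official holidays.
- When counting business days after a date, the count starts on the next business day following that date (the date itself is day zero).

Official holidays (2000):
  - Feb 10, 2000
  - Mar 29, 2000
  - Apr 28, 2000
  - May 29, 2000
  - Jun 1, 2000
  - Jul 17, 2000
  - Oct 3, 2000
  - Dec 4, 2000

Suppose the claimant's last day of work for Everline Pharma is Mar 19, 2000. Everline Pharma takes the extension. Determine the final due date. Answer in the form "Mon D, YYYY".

Trigger date Mar 19, 2000 + 20 calendar days = Apr 8, 2000.
Apr 8, 2000 falls on a Saturday. Rolling to the next business day gives Apr 10, 2000, a Monday.
Counting 15 further business days from Apr 10, 2000 reaches May 2, 2000.
May 2, 2000 (Tuesday) is already a business day.
So the filing is due May 2, 2000.

May 2, 2000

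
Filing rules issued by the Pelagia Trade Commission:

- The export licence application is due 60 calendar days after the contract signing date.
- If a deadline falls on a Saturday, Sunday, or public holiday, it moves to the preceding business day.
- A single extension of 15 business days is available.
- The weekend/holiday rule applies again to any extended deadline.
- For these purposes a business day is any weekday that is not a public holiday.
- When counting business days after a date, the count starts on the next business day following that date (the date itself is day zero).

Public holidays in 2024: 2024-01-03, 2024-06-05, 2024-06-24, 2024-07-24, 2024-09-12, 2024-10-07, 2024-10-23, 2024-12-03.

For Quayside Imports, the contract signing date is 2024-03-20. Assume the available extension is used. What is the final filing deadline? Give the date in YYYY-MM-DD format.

2024-06-10

From 2024-03-20, 60 calendar days later is 2024-05-19.
Because 2024-05-19 is a Sunday, the deadline becomes 2024-05-17 (Friday).
The 15-business-day extension runs from 2024-05-17 to 2024-06-10.
Since 2024-06-10 is a Monday and not a holiday, the date is unchanged.
Final deadline: 2024-06-10.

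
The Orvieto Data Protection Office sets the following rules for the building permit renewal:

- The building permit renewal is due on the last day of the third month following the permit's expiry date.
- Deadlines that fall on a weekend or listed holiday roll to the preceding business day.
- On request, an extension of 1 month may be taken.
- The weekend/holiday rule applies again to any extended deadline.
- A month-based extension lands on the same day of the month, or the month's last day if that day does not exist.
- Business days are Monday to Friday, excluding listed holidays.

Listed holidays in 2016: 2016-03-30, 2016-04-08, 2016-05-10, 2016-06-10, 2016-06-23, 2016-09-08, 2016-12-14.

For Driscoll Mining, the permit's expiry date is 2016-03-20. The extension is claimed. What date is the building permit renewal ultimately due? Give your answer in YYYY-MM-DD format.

The third month after 2016-03-20 is June 2016, whose last day is 2016-06-30.
2016-06-30 (Thursday) is already a business day.
Applying the 1 month extension: 1 month after 2016-06-30 is 2016-07-30.
2016-07-30 is a Saturday, so it moves to the preceding business day, 2016-07-29 (Friday).
Deadline: 2016-07-29.

2016-07-29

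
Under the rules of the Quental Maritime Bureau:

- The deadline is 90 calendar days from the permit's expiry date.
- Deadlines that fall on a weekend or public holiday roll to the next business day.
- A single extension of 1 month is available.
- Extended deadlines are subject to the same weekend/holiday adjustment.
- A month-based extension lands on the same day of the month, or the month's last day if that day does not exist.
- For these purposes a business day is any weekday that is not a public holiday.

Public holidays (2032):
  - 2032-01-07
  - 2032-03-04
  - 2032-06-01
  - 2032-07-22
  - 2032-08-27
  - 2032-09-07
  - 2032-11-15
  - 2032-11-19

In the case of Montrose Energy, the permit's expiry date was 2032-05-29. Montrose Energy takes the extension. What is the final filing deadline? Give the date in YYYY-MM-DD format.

2032-09-30

From 2032-05-29, 90 calendar days later is 2032-08-27.
2032-08-27 falls on a listed holiday. Rolling to the next business day gives 2032-08-30, a Monday.
Add 1 month to 2032-08-30: 2032-09-30.
Since 2032-09-30 is a Thursday and not a holiday, the date is unchanged.
Final deadline: 2032-09-30.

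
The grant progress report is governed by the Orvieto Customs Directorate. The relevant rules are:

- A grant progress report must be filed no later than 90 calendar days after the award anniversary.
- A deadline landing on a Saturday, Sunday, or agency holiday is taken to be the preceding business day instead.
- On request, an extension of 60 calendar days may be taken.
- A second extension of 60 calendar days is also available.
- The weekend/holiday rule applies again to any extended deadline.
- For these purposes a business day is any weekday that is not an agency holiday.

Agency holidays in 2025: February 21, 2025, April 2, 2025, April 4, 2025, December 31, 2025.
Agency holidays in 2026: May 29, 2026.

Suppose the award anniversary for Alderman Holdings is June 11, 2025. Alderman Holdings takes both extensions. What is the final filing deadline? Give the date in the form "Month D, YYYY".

January 6, 2026

90 calendar days after June 11, 2025 is September 9, 2025.
Since September 9, 2025 is a Tuesday and not a holiday, the date is unchanged.
With the 60-day extension, September 9, 2025 becomes November 8, 2025.
November 8, 2025 is a Saturday; the preceding business day is November 7, 2025 (Friday).
Applying the 60-calendar-day extension: November 7, 2025 + 60 days = January 6, 2026.
January 6, 2026 falls on a Tuesday, which is a business day, so no adjustment is needed.
The final due date is January 6, 2026.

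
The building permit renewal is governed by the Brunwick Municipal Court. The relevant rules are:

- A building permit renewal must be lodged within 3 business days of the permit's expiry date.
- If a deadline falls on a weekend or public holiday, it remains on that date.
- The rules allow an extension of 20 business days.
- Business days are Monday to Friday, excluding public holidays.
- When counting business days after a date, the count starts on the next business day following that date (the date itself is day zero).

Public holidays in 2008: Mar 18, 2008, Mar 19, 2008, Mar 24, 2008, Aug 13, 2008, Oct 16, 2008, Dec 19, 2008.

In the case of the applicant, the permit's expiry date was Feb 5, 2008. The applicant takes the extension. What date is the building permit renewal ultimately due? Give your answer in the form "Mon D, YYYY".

Mar 7, 2008

Starting the day after Feb 5, 2008 and counting 3 business days lands on Feb 8, 2008.
Feb 8, 2008 is a Friday; no weekend or holiday adjustment applies.
Counting 20 further business days from Feb 8, 2008 reaches Mar 7, 2008.
No adjustment is made for weekends or holidays, so Mar 7, 2008 stands.
The final due date is Mar 7, 2008.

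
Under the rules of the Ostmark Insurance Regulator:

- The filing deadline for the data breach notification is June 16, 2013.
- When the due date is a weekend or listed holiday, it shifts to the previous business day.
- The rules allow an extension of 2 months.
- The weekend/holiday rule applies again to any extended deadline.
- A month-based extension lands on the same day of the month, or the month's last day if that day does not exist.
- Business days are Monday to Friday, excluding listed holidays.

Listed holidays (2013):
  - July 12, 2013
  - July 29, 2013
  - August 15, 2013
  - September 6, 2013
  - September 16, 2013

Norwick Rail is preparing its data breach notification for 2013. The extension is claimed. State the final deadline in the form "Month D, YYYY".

August 14, 2013

Start from the fixed due date, June 16, 2013.
June 16, 2013 is a Sunday, so it moves to the preceding business day, June 14, 2013 (Friday).
Applying the 2 months extension: 2 months after June 14, 2013 is August 14, 2013.
Since August 14, 2013 is a Wednesday and not a holiday, the date is unchanged.
The final due date is August 14, 2013.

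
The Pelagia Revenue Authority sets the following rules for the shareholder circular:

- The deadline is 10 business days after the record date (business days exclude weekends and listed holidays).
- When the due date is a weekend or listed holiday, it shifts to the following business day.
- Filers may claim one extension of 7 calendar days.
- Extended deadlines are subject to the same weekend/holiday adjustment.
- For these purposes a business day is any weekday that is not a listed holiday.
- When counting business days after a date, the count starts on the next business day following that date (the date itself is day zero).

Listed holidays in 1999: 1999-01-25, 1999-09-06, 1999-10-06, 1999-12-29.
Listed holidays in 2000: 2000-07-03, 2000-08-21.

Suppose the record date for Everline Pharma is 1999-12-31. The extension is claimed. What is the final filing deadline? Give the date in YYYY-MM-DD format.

2000-01-21

Counting 10 business days after 1999-12-31 (skipping weekends and listed holidays) reaches 2000-01-14.
Since 2000-01-14 is a Friday and not a holiday, the date is unchanged.
With the 7-day extension, 2000-01-14 becomes 2000-01-21.
Since 2000-01-21 is a Friday and not a holiday, the date is unchanged.
Deadline: 2000-01-21.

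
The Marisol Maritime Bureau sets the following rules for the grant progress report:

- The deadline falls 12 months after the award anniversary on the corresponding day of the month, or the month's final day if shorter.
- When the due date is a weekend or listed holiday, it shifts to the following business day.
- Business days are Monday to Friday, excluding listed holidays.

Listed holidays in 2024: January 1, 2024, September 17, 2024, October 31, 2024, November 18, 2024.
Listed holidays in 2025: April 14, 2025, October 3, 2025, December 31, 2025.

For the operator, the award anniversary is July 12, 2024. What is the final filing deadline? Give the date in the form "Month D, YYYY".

July 14, 2025

12 months from July 12, 2024 is July 12, 2025.
Because July 12, 2025 is a Saturday, the deadline becomes July 14, 2025 (Monday).
Final deadline: July 14, 2025.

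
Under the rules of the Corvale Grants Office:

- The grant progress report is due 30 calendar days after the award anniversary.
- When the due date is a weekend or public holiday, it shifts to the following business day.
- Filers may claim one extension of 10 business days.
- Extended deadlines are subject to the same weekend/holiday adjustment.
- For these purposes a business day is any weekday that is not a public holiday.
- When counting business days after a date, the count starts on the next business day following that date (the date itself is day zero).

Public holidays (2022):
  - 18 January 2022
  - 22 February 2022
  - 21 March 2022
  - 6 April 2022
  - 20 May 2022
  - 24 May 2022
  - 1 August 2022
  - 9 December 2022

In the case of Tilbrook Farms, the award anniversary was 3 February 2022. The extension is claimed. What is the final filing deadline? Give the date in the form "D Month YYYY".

Adding 30 calendar days to 3 February 2022 gives 5 March 2022.
Because 5 March 2022 is a Saturday, the deadline becomes 7 March 2022 (Monday).
Counting 10 further business days from 7 March 2022 reaches 22 March 2022.
22 March 2022 falls on a Tuesday, which is a business day, so no adjustment is needed.
Final deadline: 22 March 2022.

22 March 2022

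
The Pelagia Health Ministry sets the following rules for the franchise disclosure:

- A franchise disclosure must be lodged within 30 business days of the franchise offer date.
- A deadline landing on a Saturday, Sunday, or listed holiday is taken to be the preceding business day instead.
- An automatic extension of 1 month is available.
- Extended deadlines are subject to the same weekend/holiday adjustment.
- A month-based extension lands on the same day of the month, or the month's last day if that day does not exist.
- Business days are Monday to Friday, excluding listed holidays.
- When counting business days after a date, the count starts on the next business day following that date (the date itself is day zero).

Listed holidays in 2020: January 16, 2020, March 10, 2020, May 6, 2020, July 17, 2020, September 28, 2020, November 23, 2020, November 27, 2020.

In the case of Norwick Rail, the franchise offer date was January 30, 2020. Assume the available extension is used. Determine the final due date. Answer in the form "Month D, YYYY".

Starting the day after January 30, 2020 and counting 30 business days lands on March 13, 2020.
March 13, 2020 is a Friday and not a listed holiday, so it stands.
Applying the 1 month extension: 1 month after March 13, 2020 is April 13, 2020.
Since April 13, 2020 is a Monday and not a holiday, the date is unchanged.
Deadline: April 13, 2020.

April 13, 2020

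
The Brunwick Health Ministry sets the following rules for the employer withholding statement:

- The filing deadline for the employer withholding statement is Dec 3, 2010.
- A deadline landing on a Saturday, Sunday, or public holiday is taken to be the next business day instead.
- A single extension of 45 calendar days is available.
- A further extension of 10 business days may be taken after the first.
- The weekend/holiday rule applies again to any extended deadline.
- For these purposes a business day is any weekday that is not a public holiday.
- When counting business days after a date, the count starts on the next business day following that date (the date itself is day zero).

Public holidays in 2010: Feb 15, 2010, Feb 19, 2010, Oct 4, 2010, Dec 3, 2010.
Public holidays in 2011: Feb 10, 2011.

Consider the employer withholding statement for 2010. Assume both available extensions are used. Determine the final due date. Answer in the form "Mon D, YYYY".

The stated deadline is Dec 3, 2010.
Dec 3, 2010 is a listed holiday, so it moves to the next business day, Dec 6, 2010 (Monday).
With the 45-day extension, Dec 6, 2010 becomes Jan 20, 2011.
Jan 20, 2011 falls on a Thursday, which is a business day, so no adjustment is needed.
The 10-business-day extension runs from Jan 20, 2011 to Feb 3, 2011.
Feb 3, 2011 falls on a Thursday, which is a business day, so no adjustment is needed.
The final due date is Feb 3, 2011.

Feb 3, 2011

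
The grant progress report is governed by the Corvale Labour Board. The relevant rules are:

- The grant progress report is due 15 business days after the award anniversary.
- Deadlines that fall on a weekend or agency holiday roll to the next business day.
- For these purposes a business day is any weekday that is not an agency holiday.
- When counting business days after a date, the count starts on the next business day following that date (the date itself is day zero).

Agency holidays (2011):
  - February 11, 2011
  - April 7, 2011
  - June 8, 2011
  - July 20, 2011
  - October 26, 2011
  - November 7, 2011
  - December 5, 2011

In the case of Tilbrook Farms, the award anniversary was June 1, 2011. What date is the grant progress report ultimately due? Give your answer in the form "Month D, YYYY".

June 23, 2011

Starting the day after June 1, 2011 and counting 15 business days lands on June 23, 2011.
June 23, 2011 falls on a Thursday, which is a business day, so no adjustment is needed.
The final due date is June 23, 2011.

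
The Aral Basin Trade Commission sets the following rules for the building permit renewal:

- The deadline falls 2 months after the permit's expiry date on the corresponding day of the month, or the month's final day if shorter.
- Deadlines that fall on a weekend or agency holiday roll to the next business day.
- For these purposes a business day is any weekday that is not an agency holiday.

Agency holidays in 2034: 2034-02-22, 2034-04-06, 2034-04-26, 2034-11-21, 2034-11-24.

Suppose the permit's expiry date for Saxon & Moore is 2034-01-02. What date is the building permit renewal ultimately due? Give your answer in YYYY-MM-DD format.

2034-03-02

2 months from 2034-01-02 is 2034-03-02.
2034-03-02 is a Thursday and not a listed holiday, so it stands.
Final deadline: 2034-03-02.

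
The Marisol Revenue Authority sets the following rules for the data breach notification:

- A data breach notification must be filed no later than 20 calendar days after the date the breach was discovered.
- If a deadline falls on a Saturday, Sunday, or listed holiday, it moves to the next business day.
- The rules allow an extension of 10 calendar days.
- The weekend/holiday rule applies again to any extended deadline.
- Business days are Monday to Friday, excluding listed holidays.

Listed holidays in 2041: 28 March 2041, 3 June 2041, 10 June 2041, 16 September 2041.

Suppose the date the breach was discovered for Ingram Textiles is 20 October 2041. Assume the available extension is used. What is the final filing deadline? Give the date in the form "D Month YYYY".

From 20 October 2041, 20 calendar days later is 9 November 2041.
Because 9 November 2041 is a Saturday, the deadline becomes 11 November 2041 (Monday).
With the 10-day extension, 11 November 2041 becomes 21 November 2041.
21 November 2041 (Thursday) is already a business day.
Deadline: 21 November 2041.

21 November 2041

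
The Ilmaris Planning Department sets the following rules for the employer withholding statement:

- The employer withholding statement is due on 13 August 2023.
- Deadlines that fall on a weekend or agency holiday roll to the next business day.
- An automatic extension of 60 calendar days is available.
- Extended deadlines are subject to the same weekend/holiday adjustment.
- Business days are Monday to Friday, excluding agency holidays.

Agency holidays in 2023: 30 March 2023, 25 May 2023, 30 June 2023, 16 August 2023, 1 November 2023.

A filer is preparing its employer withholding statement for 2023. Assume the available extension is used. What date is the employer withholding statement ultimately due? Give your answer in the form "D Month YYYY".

The statutory due date is 13 August 2023.
13 August 2023 is a Sunday; the next business day is 14 August 2023 (Monday).
With the 60-day extension, 14 August 2023 becomes 13 October 2023.
Since 13 October 2023 is a Friday and not a holiday, the date is unchanged.
Final deadline: 13 October 2023.

13 October 2023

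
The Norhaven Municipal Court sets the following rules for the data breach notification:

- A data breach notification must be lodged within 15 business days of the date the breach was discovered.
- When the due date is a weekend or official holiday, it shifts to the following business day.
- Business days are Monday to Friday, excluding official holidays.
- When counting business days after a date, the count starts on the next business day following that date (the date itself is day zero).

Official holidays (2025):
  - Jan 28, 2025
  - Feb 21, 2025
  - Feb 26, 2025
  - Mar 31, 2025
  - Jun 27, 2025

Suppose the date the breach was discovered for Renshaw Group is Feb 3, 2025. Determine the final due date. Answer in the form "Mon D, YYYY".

Starting the day after Feb 3, 2025 and counting 15 business days lands on Feb 25, 2025.
Feb 25, 2025 is a Tuesday and not a listed holiday, so it stands.
Deadline: Feb 25, 2025.

Feb 25, 2025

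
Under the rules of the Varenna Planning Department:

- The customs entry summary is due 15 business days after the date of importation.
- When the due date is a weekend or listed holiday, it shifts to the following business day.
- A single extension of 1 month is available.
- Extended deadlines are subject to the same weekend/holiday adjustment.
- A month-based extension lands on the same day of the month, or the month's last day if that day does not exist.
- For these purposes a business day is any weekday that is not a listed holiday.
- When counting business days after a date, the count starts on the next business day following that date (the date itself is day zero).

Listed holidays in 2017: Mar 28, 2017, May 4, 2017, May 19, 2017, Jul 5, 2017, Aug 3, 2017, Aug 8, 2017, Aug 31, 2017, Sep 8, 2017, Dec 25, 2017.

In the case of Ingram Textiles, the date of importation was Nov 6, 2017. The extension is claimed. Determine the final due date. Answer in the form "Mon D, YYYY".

Counting 15 business days after Nov 6, 2017 (skipping weekends and listed holidays) reaches Nov 27, 2017.
Nov 27, 2017 falls on a Monday, which is a business day, so no adjustment is needed.
The 1 month extension carries Nov 27, 2017 to Dec 27, 2017.
Dec 27, 2017 falls on a Wednesday, which is a business day, so no adjustment is needed.
Deadline: Dec 27, 2017.

Dec 27, 2017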